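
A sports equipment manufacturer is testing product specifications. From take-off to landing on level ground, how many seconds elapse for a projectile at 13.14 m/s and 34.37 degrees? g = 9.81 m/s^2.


T = 2*v*sin(theta)/g
sin(theta) = sin(34.37 deg) = 0.5645
T = 2*13.14*0.5645 / 9.81
T = 14.836 / 9.81 = 1.5123 s

1.5123 s


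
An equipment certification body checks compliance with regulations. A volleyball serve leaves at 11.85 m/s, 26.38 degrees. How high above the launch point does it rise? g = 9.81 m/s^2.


H = (v*sin(theta))^2 / (2*g)
vy = v*sin(theta) = 11.85 * sin(26.38 deg) = 5.2652 m/s
H = vy^2 / (2*g) = 27.7226 / (2*9.81)
H = 27.7226 / 19.62 = 1.413 m

1.413 m


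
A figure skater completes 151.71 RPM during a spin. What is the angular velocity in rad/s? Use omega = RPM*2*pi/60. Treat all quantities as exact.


omega = RPM * 2 * pi / 60
omega = 151.71 * 2 * 3.14159 / 60
omega = 953.222 / 60 = 15.887 rad/s

15.887 rad/s


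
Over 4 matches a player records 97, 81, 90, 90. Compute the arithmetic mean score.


Average = sum / n
Sum = 358
Average = 358 / 4 = 89.5

89.5


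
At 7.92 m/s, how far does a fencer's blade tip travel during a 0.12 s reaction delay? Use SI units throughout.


d = v * t
d = 7.92 * 0.12
d = 0.9504 m

0.9504 m


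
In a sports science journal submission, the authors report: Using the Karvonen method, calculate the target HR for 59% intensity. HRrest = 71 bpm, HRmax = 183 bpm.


Target = HRrest + pct*(HRmax - HRrest)
Heart rate reserve = HRmax - HRrest = 183 - 71 = 112 bpm
Fraction = 59% = 0.59
Target = 71 + 0.59 * 112
Target = 71 + 66.08 = 137.08 bpm

137.08 bpm


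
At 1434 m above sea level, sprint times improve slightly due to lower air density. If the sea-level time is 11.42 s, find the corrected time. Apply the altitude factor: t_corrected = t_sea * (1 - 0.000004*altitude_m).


Correction factor = 1 - 0.000004 * 1434 = 0.994264
t_corrected = t_sea * factor = 11.42 * 0.994264
t_corrected = 11.3545 s

11.3545 s


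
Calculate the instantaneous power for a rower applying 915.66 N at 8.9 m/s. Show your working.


P = F * v
P = 915.66 * 8.9
P = 8149.374 W

8149.374 W


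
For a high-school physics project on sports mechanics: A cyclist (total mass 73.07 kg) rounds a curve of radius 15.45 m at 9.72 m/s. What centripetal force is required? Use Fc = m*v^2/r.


Fc = m * v^2 / r
v^2 = 9.72^2 = 94.4784
Fc = 73.07 * 94.4784 / 15.45
Fc = 6903.5367 / 15.45 = 446.8309 N

446.8309 N


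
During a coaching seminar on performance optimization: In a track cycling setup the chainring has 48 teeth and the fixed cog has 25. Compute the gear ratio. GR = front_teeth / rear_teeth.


GR = front_teeth / rear_teeth
GR = 48 / 25
GR = 1.92

1.92


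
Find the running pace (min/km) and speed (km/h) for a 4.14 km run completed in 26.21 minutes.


Pace = time / distance = 26.21 min / 4.14 km = 6.3309 min/km
Speed = distance / time_in_hours = 4.14 / 0.4368 hr
Speed = 9.4773 km/h

6.3309 min/km, 9.4773 km/h


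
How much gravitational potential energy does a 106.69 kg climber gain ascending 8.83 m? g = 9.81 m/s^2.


PE = m * g * h
PE = 106.69 * 9.81 * 8.83
PE = 1046.6289 * 8.83 = 9241.7332 J

9241.7332 J


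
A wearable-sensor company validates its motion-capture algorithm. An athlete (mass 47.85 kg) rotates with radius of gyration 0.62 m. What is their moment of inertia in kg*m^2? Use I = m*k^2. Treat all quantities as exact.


I = m * k^2
I = 47.85 * 0.62^2
I = 47.85 * 0.3844 = 18.3935 kg*m^2

18.3935 kg*m^2


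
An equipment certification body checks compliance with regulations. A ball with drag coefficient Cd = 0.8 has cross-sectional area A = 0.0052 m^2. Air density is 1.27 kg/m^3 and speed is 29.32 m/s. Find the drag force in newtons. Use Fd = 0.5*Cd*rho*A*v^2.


Fd = 0.5 * Cd * rho * A * v^2
Fd = 0.5 * 0.8 * 1.27 * 0.0052 * 29.32^2
v^2 = 859.6624
Fd = 0.5 * 0.8 * 1.27 * 0.0052 * 859.6624 = 2.2709 N

2.2709 N


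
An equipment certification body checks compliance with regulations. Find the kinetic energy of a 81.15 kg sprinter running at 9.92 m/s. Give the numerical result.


KE = 0.5 * m * v^2
KE = 0.5 * 81.15 * 9.92^2
KE = 0.5 * 81.15 * 98.4064 = 3992.8397 J

3992.8397 J


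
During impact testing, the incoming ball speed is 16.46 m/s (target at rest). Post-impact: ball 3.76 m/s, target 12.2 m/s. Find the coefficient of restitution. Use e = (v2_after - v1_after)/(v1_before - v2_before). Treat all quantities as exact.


e = (v2_after - v1_after) / (v1_before - v2_before)
Numerator = 12.2 - 3.76 = 8.44
Denominator = 16.46 - 0 = 16.46
e = 8.44 / 16.46 = 0.5128

0.5128


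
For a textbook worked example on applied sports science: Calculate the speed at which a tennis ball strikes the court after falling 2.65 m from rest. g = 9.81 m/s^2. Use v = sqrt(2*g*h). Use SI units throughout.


v = sqrt(2 * g * h)
v = sqrt(2 * 9.81 * 2.65)
v = sqrt(51.993) = 7.2106 m/s

7.2106 m/s


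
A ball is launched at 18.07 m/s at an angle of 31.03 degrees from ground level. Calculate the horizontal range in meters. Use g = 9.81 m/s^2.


R = v^2 * sin(2*theta) / g
Convert angle to radians: theta = 31.03 deg = 0.5416 rad
sin(2*theta) = sin(1.0832) = 0.8834
R = 18.07^2 * 0.8834 / 9.81
R = 326.5249 * 0.8834 / 9.81 = 29.4052 m

29.4052 m


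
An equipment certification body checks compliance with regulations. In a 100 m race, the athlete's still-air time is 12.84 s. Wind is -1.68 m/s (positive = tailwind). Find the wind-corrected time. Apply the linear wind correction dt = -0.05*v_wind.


dt = -0.05 * v_wind = -0.05 * -1.68 = 0.084 s
t_corrected = t_still + dt = 12.84 + (0.084)
t_corrected = 12.924 s

12.924 s


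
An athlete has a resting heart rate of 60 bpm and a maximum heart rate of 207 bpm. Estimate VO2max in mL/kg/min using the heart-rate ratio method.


VO2max = 15.3 * HRmax / HRrest
VO2max = 15.3 * 207 / 60
VO2max = 3167.1 / 60 = 52.785 mL/kg/min

52.785 mL/kg/min


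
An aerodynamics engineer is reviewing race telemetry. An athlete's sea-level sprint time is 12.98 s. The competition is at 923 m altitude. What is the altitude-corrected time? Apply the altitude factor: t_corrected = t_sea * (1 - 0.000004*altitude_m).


Correction factor = 1 - 0.000004 * 923 = 0.996308
t_corrected = t_sea * factor = 12.98 * 0.996308
t_corrected = 12.9321 s

12.9321 s


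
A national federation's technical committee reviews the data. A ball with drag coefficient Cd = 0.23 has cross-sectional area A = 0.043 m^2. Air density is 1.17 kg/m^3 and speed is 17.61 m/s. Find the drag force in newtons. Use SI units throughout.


Fd = 0.5 * Cd * rho * A * v^2
Fd = 0.5 * 0.23 * 1.17 * 0.043 * 17.61^2
v^2 = 310.1121
Fd = 0.5 * 0.23 * 1.17 * 0.043 * 310.1121 = 1.7942 N

1.7942 N


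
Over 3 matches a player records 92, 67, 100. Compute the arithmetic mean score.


Average = sum / n
Sum = 259
Average = 259 / 3 = 86.3333

86.3333


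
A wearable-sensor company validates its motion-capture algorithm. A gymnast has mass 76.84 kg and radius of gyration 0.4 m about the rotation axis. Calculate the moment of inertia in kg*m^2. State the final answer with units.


I = m * k^2
I = 76.84 * 0.4^2
I = 76.84 * 0.16 = 12.2944 kg*m^2

12.2944 kg*m^2


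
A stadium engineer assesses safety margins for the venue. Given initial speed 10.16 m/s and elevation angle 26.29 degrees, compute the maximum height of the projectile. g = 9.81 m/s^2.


H = (v*sin(theta))^2 / (2*g)
vy = v*sin(theta) = 10.16 * sin(26.29 deg) = 4.5 m/s
H = vy^2 / (2*g) = 20.2501 / (2*9.81)
H = 20.2501 / 19.62 = 1.0321 m

1.0321 m


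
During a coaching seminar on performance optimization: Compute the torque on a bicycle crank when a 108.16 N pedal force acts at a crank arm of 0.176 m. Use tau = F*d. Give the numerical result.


tau = F * d
tau = 108.16 * 0.176
tau = 19.0362 N*m

19.0362 N*m


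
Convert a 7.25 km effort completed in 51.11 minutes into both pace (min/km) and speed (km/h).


Pace = time / distance = 51.11 min / 7.25 km = 7.0497 min/km
Speed = distance / time_in_hours = 7.25 / 0.8518 hr
Speed = 8.5111 km/h

7.0497 min/km, 8.5111 km/h


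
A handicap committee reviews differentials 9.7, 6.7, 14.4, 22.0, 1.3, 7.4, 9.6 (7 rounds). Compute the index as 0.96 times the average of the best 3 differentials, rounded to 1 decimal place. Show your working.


All differentials: 9.7, 6.7, 14.4, 22.0, 1.3, 7.4, 9.6
Sorted: 1.3, 6.7, 7.4, 9.6, 9.7, 14.4, 22.0
Best 3: 1.3, 6.7, 7.4
Average of best = 15.4 / 3 = 5.1333
Raw index = 5.1333 * 0.96 = 4.928
Handicap index = round(4.928, 1) = 4.9

4.9


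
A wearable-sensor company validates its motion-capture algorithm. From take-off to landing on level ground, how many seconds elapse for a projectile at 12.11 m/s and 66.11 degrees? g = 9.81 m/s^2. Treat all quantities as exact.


T = 2*v*sin(theta)/g
sin(theta) = sin(66.11 deg) = 0.9143
T = 2*12.11*0.9143 / 9.81
T = 22.1449 / 9.81 = 2.2574 s

2.2574 s


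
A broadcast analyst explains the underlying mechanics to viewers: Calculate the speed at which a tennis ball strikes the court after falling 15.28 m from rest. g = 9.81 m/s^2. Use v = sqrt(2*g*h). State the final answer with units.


v = sqrt(2 * g * h)
v = sqrt(2 * 9.81 * 15.28)
v = sqrt(299.7936) = 17.3145 m/s

17.3145 m/s


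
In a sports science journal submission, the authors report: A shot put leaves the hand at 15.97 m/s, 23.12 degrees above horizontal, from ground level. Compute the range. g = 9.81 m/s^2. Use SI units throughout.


R = v^2 * sin(2*theta) / g
Convert angle to radians: theta = 23.12 deg = 0.4035 rad
sin(2*theta) = sin(0.807) = 0.7222
R = 15.97^2 * 0.7222 / 9.81
R = 255.0409 * 0.7222 / 9.81 = 18.7769 m

18.7769 m


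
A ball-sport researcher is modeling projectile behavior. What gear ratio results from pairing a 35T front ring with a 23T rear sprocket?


GR = front_teeth / rear_teeth
GR = 35 / 23
GR = 1.5217

1.5217


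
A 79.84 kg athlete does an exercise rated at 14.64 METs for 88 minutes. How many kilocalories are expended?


kcal = MET * mass * time_hr
Convert time: 88 min = 1.4667 hr
kcal = 14.64 * 79.84 * 1.4667
kcal = 1714.3245 kcal

1714.3245 kcal


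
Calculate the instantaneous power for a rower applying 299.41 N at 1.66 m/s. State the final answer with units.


P = F * v
P = 299.41 * 1.66
P = 497.0206 W

497.0206 W


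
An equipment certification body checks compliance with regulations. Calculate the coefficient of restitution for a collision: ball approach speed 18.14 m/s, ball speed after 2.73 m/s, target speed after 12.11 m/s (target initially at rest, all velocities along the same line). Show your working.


e = (v2_after - v1_after) / (v1_before - v2_before)
Numerator = 12.11 - 2.73 = 9.38
Denominator = 18.14 - 0 = 18.14
e = 9.38 / 18.14 = 0.5171

0.5171


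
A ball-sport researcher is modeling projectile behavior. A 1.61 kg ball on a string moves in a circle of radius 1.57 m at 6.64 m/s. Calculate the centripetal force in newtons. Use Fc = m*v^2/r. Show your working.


Fc = m * v^2 / r
v^2 = 6.64^2 = 44.0896
Fc = 1.61 * 44.0896 / 1.57
Fc = 70.9843 / 1.57 = 45.2129 N

45.2129 N


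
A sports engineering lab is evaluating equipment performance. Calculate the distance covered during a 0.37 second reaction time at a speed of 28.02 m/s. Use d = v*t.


d = v * t
d = 28.02 * 0.37
d = 10.3674 m

10.3674 m


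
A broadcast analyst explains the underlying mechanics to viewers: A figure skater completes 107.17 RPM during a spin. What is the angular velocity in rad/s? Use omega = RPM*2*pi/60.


omega = RPM * 2 * pi / 60
omega = 107.17 * 2 * 3.14159 / 60
omega = 673.369 / 60 = 11.2228 rad/s

11.2228 rad/s


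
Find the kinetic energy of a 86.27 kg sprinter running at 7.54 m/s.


KE = 0.5 * m * v^2
KE = 0.5 * 86.27 * 7.54^2
KE = 0.5 * 86.27 * 56.8516 = 2452.2938 J

2452.2938 J


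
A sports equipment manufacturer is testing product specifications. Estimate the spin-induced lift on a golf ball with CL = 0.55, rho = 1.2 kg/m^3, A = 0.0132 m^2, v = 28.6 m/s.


FM = 0.5 * CL * rho * A * v^2
FM = 0.5 * 0.55 * 1.2 * 0.0132 * 28.6^2
v^2 = 817.96
FM = 0.5 * 0.55 * 1.2 * 0.0132 * 817.96 = 3.563 N

3.563 N


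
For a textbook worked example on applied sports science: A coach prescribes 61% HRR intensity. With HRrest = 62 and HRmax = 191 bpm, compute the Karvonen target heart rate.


Target = HRrest + pct*(HRmax - HRrest)
Heart rate reserve = HRmax - HRrest = 191 - 62 = 129 bpm
Fraction = 61% = 0.61
Target = 62 + 0.61 * 129
Target = 62 + 78.69 = 140.69 bpm

140.69 bpm


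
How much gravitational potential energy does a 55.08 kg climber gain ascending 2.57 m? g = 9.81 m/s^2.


PE = m * g * h
PE = 55.08 * 9.81 * 2.57
PE = 540.3348 * 2.57 = 1388.6604 J

1388.6604 J


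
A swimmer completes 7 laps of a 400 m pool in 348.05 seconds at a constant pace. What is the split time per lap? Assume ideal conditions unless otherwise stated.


Split time = total_time / n_laps = 348.05 / 7
Split time = 49.7214 s per lap

49.7214 s


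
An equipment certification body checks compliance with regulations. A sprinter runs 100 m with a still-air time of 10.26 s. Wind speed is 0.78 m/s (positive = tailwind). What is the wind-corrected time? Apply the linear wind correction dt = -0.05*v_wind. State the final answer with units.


dt = -0.05 * v_wind = -0.05 * 0.78 = -0.039 s
t_corrected = t_still + dt = 10.26 + (-0.039)
t_corrected = 10.221 s

10.221 s


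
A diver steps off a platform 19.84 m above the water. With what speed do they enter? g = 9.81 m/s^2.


v = sqrt(2 * g * h)
v = sqrt(2 * 9.81 * 19.84)
v = sqrt(389.2608) = 19.7297 m/s

19.7297 m/s


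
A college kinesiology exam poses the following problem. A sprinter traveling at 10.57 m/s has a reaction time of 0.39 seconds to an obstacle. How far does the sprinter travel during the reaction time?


d = v * t
d = 10.57 * 0.39
d = 4.1223 m

4.1223 m


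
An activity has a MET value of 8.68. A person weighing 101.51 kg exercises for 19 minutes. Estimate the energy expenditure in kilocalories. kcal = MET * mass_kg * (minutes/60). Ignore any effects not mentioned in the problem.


kcal = MET * mass * time_hr
Convert time: 19 min = 0.3167 hr
kcal = 8.68 * 101.51 * 0.3167
kcal = 279.0172 kcal

279.0172 kcal


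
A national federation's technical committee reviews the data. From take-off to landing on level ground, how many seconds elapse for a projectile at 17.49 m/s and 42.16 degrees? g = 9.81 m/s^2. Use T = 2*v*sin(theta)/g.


T = 2*v*sin(theta)/g
sin(theta) = sin(42.16 deg) = 0.6712
T = 2*17.49*0.6712 / 9.81
T = 23.4787 / 9.81 = 2.3933 s

2.3933 s


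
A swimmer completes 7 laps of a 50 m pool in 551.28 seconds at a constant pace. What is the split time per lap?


Split time = total_time / n_laps = 551.28 / 7
Split time = 78.7543 s per lap

78.7543 s


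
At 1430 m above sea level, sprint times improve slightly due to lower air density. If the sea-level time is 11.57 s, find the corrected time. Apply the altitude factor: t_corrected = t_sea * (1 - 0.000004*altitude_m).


Correction factor = 1 - 0.000004 * 1430 = 0.99428
t_corrected = t_sea * factor = 11.57 * 0.99428
t_corrected = 11.5038 s

11.5038 s


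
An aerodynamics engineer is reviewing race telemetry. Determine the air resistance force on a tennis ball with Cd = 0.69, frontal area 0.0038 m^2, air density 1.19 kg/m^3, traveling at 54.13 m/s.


Fd = 0.5 * Cd * rho * A * v^2
Fd = 0.5 * 0.69 * 1.19 * 0.0038 * 54.13^2
v^2 = 2930.0569
Fd = 0.5 * 0.69 * 1.19 * 0.0038 * 2930.0569 = 4.5712 N

4.5712 N


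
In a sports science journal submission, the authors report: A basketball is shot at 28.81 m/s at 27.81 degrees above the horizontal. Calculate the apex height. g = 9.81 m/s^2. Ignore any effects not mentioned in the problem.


H = (v*sin(theta))^2 / (2*g)
vy = v*sin(theta) = 28.81 * sin(27.81 deg) = 13.441 m/s
H = vy^2 / (2*g) = 180.6617 / (2*9.81)
H = 180.6617 / 19.62 = 9.208 m

9.208 m


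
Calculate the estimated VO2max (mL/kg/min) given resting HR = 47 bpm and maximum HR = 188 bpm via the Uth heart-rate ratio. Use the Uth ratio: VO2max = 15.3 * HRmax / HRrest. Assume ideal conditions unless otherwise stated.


VO2max = 15.3 * HRmax / HRrest
VO2max = 15.3 * 188 / 47
VO2max = 2876.4 / 47 = 61.2 mL/kg/min

61.2 mL/kg/min


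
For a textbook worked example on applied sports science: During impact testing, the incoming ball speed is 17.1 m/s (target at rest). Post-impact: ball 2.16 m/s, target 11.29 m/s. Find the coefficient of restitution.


e = (v2_after - v1_after) / (v1_before - v2_before)
Numerator = 11.29 - 2.16 = 9.13
Denominator = 17.1 - 0 = 17.1
e = 9.13 / 17.1 = 0.5339

0.5339


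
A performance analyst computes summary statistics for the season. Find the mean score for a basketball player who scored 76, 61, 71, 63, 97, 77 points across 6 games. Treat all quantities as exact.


Average = sum / n
Sum = 445
Average = 445 / 6 = 74.1667

74.1667


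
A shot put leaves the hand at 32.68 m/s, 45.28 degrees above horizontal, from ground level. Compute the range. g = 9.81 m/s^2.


R = v^2 * sin(2*theta) / g
Convert angle to radians: theta = 45.28 deg = 0.7903 rad
sin(2*theta) = sin(1.5806) = 1
R = 32.68^2 * 1 / 9.81
R = 1067.9824 * 1 / 9.81 = 108.8615 m

108.8615 m


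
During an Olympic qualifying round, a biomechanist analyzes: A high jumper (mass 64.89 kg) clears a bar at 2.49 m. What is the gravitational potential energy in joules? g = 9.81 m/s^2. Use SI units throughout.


PE = m * g * h
PE = 64.89 * 9.81 * 2.49
PE = 636.5709 * 2.49 = 1585.0615 J

1585.0615 J


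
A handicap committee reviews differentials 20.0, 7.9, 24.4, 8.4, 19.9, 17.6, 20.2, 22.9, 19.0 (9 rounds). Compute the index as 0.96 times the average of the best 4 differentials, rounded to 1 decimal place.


All differentials: 20.0, 7.9, 24.4, 8.4, 19.9, 17.6, 20.2, 22.9, 19.0
Sorted: 7.9, 8.4, 17.6, 19.0, 19.9, 20.0, 20.2, 22.9, 24.4
Best 4: 7.9, 8.4, 17.6, 19.0
Average of best = 52.9 / 4 = 13.225
Raw index = 13.225 * 0.96 = 12.696
Handicap index = round(12.696, 1) = 12.7

12.7


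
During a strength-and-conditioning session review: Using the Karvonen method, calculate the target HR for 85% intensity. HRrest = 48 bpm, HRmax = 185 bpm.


Target = HRrest + pct*(HRmax - HRrest)
Heart rate reserve = HRmax - HRrest = 185 - 48 = 137 bpm
Fraction = 85% = 0.85
Target = 48 + 0.85 * 137
Target = 48 + 116.45 = 164.45 bpm

164.45 bpm


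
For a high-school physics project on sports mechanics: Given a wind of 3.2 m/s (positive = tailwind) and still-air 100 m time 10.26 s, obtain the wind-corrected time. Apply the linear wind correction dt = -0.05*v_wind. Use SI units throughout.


dt = -0.05 * v_wind = -0.05 * 3.2 = -0.16 s
t_corrected = t_still + dt = 10.26 + (-0.16)
t_corrected = 10.1 s

10.1 s


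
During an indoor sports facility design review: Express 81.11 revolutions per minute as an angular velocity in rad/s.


omega = RPM * 2 * pi / 60
omega = 81.11 * 2 * 3.14159 / 60
omega = 509.6292 / 60 = 8.4938 rad/s

8.4938 rad/s


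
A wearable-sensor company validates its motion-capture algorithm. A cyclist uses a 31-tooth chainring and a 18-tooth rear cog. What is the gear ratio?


GR = front_teeth / rear_teeth
GR = 31 / 18
GR = 1.7222

1.7222


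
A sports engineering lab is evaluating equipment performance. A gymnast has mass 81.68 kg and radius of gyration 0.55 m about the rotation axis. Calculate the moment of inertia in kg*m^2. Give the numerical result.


I = m * k^2
I = 81.68 * 0.55^2
I = 81.68 * 0.3025 = 24.7082 kg*m^2

24.7082 kg*m^2


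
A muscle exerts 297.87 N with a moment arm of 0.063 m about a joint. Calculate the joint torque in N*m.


tau = F * d
tau = 297.87 * 0.063
tau = 18.7658 N*m

18.7658 N*m


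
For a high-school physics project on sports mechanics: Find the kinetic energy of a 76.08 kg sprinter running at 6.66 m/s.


KE = 0.5 * m * v^2
KE = 0.5 * 76.08 * 6.66^2
KE = 0.5 * 76.08 * 44.3556 = 1687.287 J

1687.287 J


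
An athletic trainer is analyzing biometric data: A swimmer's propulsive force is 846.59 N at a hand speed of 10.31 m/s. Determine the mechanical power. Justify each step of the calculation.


P = F * v
P = 846.59 * 10.31
P = 8728.3429 W

8728.3429 W


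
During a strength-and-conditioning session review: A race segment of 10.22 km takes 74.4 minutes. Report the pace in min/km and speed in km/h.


Pace = time / distance = 74.4 min / 10.22 km = 7.2798 min/km
Speed = distance / time_in_hours = 10.22 / 1.24 hr
Speed = 8.2419 km/h

7.2798 min/km, 8.2419 km/h


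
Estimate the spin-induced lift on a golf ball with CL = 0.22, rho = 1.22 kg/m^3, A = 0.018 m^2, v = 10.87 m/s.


FM = 0.5 * CL * rho * A * v^2
FM = 0.5 * 0.22 * 1.22 * 0.018 * 10.87^2
v^2 = 118.1569
FM = 0.5 * 0.22 * 1.22 * 0.018 * 118.1569 = 0.2854 N

0.2854 N


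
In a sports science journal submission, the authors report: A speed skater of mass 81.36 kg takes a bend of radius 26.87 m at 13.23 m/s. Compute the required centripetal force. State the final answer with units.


Fc = m * v^2 / r
v^2 = 13.23^2 = 175.0329
Fc = 81.36 * 175.0329 / 26.87
Fc = 14240.6767 / 26.87 = 529.9842 N

529.9842 N


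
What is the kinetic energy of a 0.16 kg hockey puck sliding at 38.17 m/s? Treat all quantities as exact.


KE = 0.5 * m * v^2
KE = 0.5 * 0.16 * 38.17^2
KE = 0.5 * 0.16 * 1456.9489 = 116.5559 J

116.5559 J


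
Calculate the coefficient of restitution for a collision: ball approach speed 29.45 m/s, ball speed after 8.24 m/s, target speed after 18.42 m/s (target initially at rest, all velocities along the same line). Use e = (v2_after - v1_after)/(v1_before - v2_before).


e = (v2_after - v1_after) / (v1_before - v2_before)
Numerator = 18.42 - 8.24 = 10.18
Denominator = 29.45 - 0 = 29.45
e = 10.18 / 29.45 = 0.3457

0.3457


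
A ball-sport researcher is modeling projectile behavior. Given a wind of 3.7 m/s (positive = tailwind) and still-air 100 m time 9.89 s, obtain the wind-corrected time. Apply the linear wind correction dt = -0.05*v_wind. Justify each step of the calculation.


dt = -0.05 * v_wind = -0.05 * 3.7 = -0.185 s
t_corrected = t_still + dt = 9.89 + (-0.185)
t_corrected = 9.705 s

9.705 s


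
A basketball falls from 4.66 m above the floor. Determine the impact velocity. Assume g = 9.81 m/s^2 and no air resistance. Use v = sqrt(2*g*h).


v = sqrt(2 * g * h)
v = sqrt(2 * 9.81 * 4.66)
v = sqrt(91.4292) = 9.5619 m/s

9.5619 m/s


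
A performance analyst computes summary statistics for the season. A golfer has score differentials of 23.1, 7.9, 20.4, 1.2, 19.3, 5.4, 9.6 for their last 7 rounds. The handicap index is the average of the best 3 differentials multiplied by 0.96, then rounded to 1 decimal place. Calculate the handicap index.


All differentials: 23.1, 7.9, 20.4, 1.2, 19.3, 5.4, 9.6
Sorted: 1.2, 5.4, 7.9, 9.6, 19.3, 20.4, 23.1
Best 3: 1.2, 5.4, 7.9
Average of best = 14.5 / 3 = 4.8333
Raw index = 4.8333 * 0.96 = 4.64
Handicap index = round(4.64, 1) = 4.6

4.6


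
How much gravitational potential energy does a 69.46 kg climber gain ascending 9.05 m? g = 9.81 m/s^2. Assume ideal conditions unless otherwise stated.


PE = m * g * h
PE = 69.46 * 9.81 * 9.05
PE = 681.4026 * 9.05 = 6166.6935 J

6166.6935 J


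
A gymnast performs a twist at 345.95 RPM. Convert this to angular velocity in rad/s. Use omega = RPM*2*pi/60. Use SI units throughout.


omega = RPM * 2 * pi / 60
omega = 345.95 * 2 * 3.14159 / 60
omega = 2173.668 / 60 = 36.2278 rad/s

36.2278 rad/s


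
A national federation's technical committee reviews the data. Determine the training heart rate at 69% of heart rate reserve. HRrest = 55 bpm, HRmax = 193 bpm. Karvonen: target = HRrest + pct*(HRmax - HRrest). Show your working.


Target = HRrest + pct*(HRmax - HRrest)
Heart rate reserve = HRmax - HRrest = 193 - 55 = 138 bpm
Fraction = 69% = 0.69
Target = 55 + 0.69 * 138
Target = 55 + 95.22 = 150.22 bpm

150.22 bpm


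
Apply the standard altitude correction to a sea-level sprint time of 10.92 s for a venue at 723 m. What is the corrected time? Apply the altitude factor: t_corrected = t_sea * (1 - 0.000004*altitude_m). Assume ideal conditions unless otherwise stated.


Correction factor = 1 - 0.000004 * 723 = 0.997108
t_corrected = t_sea * factor = 10.92 * 0.997108
t_corrected = 10.8884 s

10.8884 s


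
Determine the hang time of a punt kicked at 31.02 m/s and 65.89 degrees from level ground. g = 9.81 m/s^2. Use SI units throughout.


T = 2*v*sin(theta)/g
sin(theta) = sin(65.89 deg) = 0.9128
T = 2*31.02*0.9128 / 9.81
T = 56.6278 / 9.81 = 5.7725 s

5.7725 s


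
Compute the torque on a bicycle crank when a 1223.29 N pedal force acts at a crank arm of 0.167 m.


tau = F * d
tau = 1223.29 * 0.167
tau = 204.2894 N*m

204.2894 N*m


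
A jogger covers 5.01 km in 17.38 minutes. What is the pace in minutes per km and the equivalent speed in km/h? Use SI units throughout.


Pace = time / distance = 17.38 min / 5.01 km = 3.4691 min/km
Speed = distance / time_in_hours = 5.01 / 0.2897 hr
Speed = 17.2957 km/h

3.4691 min/km, 17.2957 km/h


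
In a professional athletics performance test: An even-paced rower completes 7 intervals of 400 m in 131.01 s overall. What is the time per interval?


Split time = total_time / n_laps = 131.01 / 7
Split time = 18.7157 s per lap

18.7157 s


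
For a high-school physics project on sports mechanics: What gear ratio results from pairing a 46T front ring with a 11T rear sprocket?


GR = front_teeth / rear_teeth
GR = 46 / 11
GR = 4.1818

4.1818


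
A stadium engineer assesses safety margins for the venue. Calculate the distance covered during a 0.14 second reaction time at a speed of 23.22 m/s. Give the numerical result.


d = v * t
d = 23.22 * 0.14
d = 3.2508 m

3.2508 m


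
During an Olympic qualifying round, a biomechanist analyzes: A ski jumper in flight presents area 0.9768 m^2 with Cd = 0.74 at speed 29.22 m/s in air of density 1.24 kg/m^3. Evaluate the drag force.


Fd = 0.5 * Cd * rho * A * v^2
Fd = 0.5 * 0.74 * 1.24 * 0.9768 * 29.22^2
v^2 = 853.8084
Fd = 0.5 * 0.74 * 1.24 * 0.9768 * 853.8084 = 382.6392 N

382.6392 N


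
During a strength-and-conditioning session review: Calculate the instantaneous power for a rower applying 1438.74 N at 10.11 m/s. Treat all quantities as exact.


P = F * v
P = 1438.74 * 10.11
P = 14545.6614 W

14545.6614 W


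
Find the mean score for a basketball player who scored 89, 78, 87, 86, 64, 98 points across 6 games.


Average = sum / n
Sum = 502
Average = 502 / 6 = 83.6667

83.6667


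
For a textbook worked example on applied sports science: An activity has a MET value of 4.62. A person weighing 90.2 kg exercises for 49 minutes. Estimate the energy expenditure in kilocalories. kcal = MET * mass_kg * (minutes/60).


kcal = MET * mass * time_hr
Convert time: 49 min = 0.8167 hr
kcal = 4.62 * 90.2 * 0.8167
kcal = 340.3246 kcal

340.3246 kcal


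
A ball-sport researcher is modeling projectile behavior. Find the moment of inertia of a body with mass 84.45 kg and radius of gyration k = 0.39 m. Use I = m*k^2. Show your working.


I = m * k^2
I = 84.45 * 0.39^2
I = 84.45 * 0.1521 = 12.8448 kg*m^2

12.8448 kg*m^2


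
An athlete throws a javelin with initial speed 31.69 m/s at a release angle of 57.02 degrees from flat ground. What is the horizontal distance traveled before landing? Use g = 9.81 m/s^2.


R = v^2 * sin(2*theta) / g
Convert angle to radians: theta = 57.02 deg = 0.9952 rad
sin(2*theta) = sin(1.9904) = 0.9133
R = 31.69^2 * 0.9133 / 9.81
R = 1004.2561 * 0.9133 / 9.81 = 93.4912 m

93.4912 m


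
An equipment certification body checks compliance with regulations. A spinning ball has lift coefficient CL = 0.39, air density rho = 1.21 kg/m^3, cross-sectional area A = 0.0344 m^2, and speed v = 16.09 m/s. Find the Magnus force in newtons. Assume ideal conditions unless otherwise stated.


FM = 0.5 * CL * rho * A * v^2
FM = 0.5 * 0.39 * 1.21 * 0.0344 * 16.09^2
v^2 = 258.8881
FM = 0.5 * 0.39 * 1.21 * 0.0344 * 258.8881 = 2.1013 N

2.1013 N


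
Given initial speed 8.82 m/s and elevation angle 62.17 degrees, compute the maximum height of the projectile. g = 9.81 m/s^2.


H = (v*sin(theta))^2 / (2*g)
vy = v*sin(theta) = 8.82 * sin(62.17 deg) = 7.7998 m/s
H = vy^2 / (2*g) = 60.8376 / (2*9.81)
H = 60.8376 / 19.62 = 3.1008 m

3.1008 m


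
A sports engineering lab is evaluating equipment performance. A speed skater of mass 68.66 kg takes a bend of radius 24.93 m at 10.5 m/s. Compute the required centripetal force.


Fc = m * v^2 / r
v^2 = 10.5^2 = 110.25
Fc = 68.66 * 110.25 / 24.93
Fc = 7569.765 / 24.93 = 303.6408 N

303.6408 N


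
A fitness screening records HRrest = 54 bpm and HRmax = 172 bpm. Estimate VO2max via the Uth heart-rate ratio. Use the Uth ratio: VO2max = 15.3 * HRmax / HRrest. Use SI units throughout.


VO2max = 15.3 * HRmax / HRrest
VO2max = 15.3 * 172 / 54
VO2max = 2631.6 / 54 = 48.7333 mL/kg/min

48.7333 mL/kg/min


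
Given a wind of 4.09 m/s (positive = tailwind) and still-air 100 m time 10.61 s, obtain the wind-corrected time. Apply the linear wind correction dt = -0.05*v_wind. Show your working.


dt = -0.05 * v_wind = -0.05 * 4.09 = -0.2045 s
t_corrected = t_still + dt = 10.61 + (-0.2045)
t_corrected = 10.4055 s

10.4055 s


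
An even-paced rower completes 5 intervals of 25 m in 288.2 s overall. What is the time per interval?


Split time = total_time / n_laps = 288.2 / 5
Split time = 57.64 s per lap

57.64 s


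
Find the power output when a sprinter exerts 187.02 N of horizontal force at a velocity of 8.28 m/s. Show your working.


P = F * v
P = 187.02 * 8.28
P = 1548.5256 W

1548.5256 W


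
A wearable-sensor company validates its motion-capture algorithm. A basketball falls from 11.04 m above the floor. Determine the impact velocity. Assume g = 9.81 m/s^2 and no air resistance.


v = sqrt(2 * g * h)
v = sqrt(2 * 9.81 * 11.04)
v = sqrt(216.6048) = 14.7175 m/s

14.7175 m/s


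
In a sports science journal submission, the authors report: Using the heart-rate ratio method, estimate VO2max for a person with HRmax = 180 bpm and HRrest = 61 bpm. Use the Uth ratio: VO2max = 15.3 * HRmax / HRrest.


VO2max = 15.3 * HRmax / HRrest
VO2max = 15.3 * 180 / 61
VO2max = 2754 / 61 = 45.1475 mL/kg/min

45.1475 mL/kg/min


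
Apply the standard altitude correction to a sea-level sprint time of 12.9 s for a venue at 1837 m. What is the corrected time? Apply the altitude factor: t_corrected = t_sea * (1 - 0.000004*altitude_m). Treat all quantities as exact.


Correction factor = 1 - 0.000004 * 1837 = 0.992652
t_corrected = t_sea * factor = 12.9 * 0.992652
t_corrected = 12.8052 s

12.8052 s


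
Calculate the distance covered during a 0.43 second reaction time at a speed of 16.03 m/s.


d = v * t
d = 16.03 * 0.43
d = 6.8929 m

6.8929 m


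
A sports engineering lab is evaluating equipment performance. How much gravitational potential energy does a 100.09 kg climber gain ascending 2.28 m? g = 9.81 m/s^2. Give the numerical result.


PE = m * g * h
PE = 100.09 * 9.81 * 2.28
PE = 981.8829 * 2.28 = 2238.693 J

2238.693 J


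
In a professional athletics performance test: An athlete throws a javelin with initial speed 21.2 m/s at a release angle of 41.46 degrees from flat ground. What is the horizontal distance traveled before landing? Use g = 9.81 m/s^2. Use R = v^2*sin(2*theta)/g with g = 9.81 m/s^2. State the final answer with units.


R = v^2 * sin(2*theta) / g
Convert angle to radians: theta = 41.46 deg = 0.7236 rad
sin(2*theta) = sin(1.4472) = 0.9924
R = 21.2^2 * 0.9924 / 9.81
R = 449.44 * 0.9924 / 9.81 = 45.4651 m

45.4651 m


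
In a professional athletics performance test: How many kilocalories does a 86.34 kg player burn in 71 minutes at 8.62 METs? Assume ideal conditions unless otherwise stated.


kcal = MET * mass * time_hr
Convert time: 71 min = 1.1833 hr
kcal = 8.62 * 86.34 * 1.1833
kcal = 880.6968 kcal

880.6968 kcal


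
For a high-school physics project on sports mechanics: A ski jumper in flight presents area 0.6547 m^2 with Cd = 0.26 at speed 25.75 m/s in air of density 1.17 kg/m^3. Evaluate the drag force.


Fd = 0.5 * Cd * rho * A * v^2
Fd = 0.5 * 0.26 * 1.17 * 0.6547 * 25.75^2
v^2 = 663.0625
Fd = 0.5 * 0.26 * 1.17 * 0.6547 * 663.0625 = 66.0277 N

66.0277 N


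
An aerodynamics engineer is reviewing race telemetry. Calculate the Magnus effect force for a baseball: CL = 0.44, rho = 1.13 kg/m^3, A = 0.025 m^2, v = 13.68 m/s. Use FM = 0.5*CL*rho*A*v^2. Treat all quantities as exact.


FM = 0.5 * CL * rho * A * v^2
FM = 0.5 * 0.44 * 1.13 * 0.025 * 13.68^2
v^2 = 187.1424
FM = 0.5 * 0.44 * 1.13 * 0.025 * 187.1424 = 1.1631 N

1.1631 N


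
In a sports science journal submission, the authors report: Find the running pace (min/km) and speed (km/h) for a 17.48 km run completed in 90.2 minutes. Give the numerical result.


Pace = time / distance = 90.2 min / 17.48 km = 5.1602 min/km
Speed = distance / time_in_hours = 17.48 / 1.5033 hr
Speed = 11.6275 km/h

5.1602 min/km, 11.6275 km/h


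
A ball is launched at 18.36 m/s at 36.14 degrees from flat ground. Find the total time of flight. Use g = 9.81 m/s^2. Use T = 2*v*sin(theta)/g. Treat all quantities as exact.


T = 2*v*sin(theta)/g
sin(theta) = sin(36.14 deg) = 0.5898
T = 2*18.36*0.5898 / 9.81
T = 21.656 / 9.81 = 2.2075 s

2.2075 s


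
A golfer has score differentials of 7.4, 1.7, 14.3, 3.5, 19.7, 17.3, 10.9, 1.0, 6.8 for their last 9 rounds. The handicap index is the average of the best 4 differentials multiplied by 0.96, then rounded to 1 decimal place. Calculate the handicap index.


All differentials: 7.4, 1.7, 14.3, 3.5, 19.7, 17.3, 10.9, 1.0, 6.8
Sorted: 1.0, 1.7, 3.5, 6.8, 7.4, 10.9, 14.3, 17.3, 19.7
Best 4: 1.0, 1.7, 3.5, 6.8
Average of best = 13 / 4 = 3.25
Raw index = 3.25 * 0.96 = 3.12
Handicap index = round(3.12, 1) = 3.1

3.1


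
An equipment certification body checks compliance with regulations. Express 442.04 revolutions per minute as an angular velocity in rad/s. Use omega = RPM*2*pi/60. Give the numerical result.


omega = RPM * 2 * pi / 60
omega = 442.04 * 2 * 3.14159 / 60
omega = 2777.4192 / 60 = 46.2903 rad/s

46.2903 rad/s


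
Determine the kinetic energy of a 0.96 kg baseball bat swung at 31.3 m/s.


KE = 0.5 * m * v^2
KE = 0.5 * 0.96 * 31.3^2
KE = 0.5 * 0.96 * 979.69 = 470.2512 J

470.2512 J


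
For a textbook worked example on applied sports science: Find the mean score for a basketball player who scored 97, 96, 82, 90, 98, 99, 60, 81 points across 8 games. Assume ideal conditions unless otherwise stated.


Average = sum / n
Sum = 703
Average = 703 / 8 = 87.875

87.875


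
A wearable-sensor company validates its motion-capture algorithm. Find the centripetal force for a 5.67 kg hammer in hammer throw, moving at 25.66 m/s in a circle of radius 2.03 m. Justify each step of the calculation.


Fc = m * v^2 / r
v^2 = 25.66^2 = 658.4356
Fc = 5.67 * 658.4356 / 2.03
Fc = 3733.3299 / 2.03 = 1839.0787 N

1839.0787 N


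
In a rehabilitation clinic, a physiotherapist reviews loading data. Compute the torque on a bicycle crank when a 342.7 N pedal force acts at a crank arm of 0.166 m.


tau = F * d
tau = 342.7 * 0.166
tau = 56.8882 N*m

56.8882 N*m


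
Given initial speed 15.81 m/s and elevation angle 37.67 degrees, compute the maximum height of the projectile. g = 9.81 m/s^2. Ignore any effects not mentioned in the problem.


H = (v*sin(theta))^2 / (2*g)
vy = v*sin(theta) = 15.81 * sin(37.67 deg) = 9.6617 m/s
H = vy^2 / (2*g) = 93.3483 / (2*9.81)
H = 93.3483 / 19.62 = 4.7578 m

4.7578 m


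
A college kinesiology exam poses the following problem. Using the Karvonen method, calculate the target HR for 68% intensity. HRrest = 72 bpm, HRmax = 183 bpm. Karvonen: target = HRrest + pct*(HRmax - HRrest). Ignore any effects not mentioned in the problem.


Target = HRrest + pct*(HRmax - HRrest)
Heart rate reserve = HRmax - HRrest = 183 - 72 = 111 bpm
Fraction = 68% = 0.68
Target = 72 + 0.68 * 111
Target = 72 + 75.48 = 147.48 bpm

147.48 bpm


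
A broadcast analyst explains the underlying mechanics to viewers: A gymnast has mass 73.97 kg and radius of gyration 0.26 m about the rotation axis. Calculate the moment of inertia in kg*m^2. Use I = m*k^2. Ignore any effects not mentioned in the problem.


I = m * k^2
I = 73.97 * 0.26^2
I = 73.97 * 0.0676 = 5.0004 kg*m^2

5.0004 kg*m^2


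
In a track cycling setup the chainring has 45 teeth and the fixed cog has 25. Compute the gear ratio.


GR = front_teeth / rear_teeth
GR = 45 / 25
GR = 1.8

1.8


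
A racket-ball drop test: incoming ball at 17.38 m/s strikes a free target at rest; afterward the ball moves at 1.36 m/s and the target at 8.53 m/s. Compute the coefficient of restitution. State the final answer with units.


e = (v2_after - v1_after) / (v1_before - v2_before)
Numerator = 8.53 - 1.36 = 7.17
Denominator = 17.38 - 0 = 17.38
e = 7.17 / 17.38 = 0.4125

0.4125


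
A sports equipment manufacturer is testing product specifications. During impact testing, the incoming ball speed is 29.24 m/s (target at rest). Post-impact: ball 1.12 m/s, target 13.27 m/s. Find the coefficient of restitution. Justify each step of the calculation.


e = (v2_after - v1_after) / (v1_before - v2_before)
Numerator = 13.27 - 1.12 = 12.15
Denominator = 29.24 - 0 = 29.24
e = 12.15 / 29.24 = 0.4155

0.4155


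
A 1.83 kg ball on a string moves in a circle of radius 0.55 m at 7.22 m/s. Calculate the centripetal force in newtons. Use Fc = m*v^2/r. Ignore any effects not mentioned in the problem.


Fc = m * v^2 / r
v^2 = 7.22^2 = 52.1284
Fc = 1.83 * 52.1284 / 0.55
Fc = 95.395 / 0.55 = 173.4454 N

173.4454 N


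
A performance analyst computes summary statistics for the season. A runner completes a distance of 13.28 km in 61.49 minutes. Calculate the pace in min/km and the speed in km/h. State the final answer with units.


Pace = time / distance = 61.49 min / 13.28 km = 4.6303 min/km
Speed = distance / time_in_hours = 13.28 / 1.0248 hr
Speed = 12.9582 km/h

4.6303 min/km, 12.9582 km/h


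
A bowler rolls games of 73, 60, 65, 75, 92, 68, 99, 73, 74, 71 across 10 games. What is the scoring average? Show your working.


Average = sum / n
Sum = 750
Average = 750 / 10 = 75

75


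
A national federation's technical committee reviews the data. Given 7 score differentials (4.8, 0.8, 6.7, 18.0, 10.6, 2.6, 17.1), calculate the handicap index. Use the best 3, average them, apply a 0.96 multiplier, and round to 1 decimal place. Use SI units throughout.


All differentials: 4.8, 0.8, 6.7, 18.0, 10.6, 2.6, 17.1
Sorted: 0.8, 2.6, 4.8, 6.7, 10.6, 17.1, 18.0
Best 3: 0.8, 2.6, 4.8
Average of best = 8.2 / 3 = 2.7333
Raw index = 2.7333 * 0.96 = 2.624
Handicap index = round(2.624, 1) = 2.6

2.6


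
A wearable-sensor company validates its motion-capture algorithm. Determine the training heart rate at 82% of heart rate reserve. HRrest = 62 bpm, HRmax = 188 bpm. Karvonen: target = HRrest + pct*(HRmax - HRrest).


Target = HRrest + pct*(HRmax - HRrest)
Heart rate reserve = HRmax - HRrest = 188 - 62 = 126 bpm
Fraction = 82% = 0.82
Target = 62 + 0.82 * 126
Target = 62 + 103.32 = 165.32 bpm

165.32 bpm


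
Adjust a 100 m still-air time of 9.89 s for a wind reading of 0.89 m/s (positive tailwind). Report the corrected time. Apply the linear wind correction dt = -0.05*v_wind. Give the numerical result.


dt = -0.05 * v_wind = -0.05 * 0.89 = -0.0445 s
t_corrected = t_still + dt = 9.89 + (-0.0445)
t_corrected = 9.8455 s

9.8455 s


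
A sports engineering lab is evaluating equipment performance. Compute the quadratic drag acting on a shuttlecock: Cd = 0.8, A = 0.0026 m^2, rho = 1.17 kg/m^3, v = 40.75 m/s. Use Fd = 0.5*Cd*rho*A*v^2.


Fd = 0.5 * Cd * rho * A * v^2
Fd = 0.5 * 0.8 * 1.17 * 0.0026 * 40.75^2
v^2 = 1660.5625
Fd = 0.5 * 0.8 * 1.17 * 0.0026 * 1660.5625 = 2.0206 N

2.0206 N
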